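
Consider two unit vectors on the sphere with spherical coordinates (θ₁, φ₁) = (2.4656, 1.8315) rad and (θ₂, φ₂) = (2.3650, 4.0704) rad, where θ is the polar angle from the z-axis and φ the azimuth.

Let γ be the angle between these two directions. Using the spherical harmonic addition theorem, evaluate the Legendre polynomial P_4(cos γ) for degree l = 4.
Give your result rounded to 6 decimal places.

0.099639

Summing Y*_{l m}(θ₁,φ₁)·Y_{l m}(θ₂,φ₂) over m ∈ [−4, 4]; prefactor 4π/(2·4+1) = 1.396263:
  [-4]  conj(Y_{4,-4})(Ω₁) = +0.034165+0.058581i ; Y_{4,-4}(Ω₂) = -0.089680+0.057944i ; Δ = -0.006458-0.003274i
  [-3]  conj(Y_{4,-3})(Ω₁) = -0.168549+0.169661i ; Y_{4,-3}(Ω₂) = -0.288176-0.106884i ; Δ = +0.066706-0.030877i
  [-2]  conj(Y_{4,-2})(Ω₁) = -0.370153-0.212628i ; Y_{4,-2}(Ω₂) = -0.119079-0.403723i ; Δ = -0.041765+0.174759i
  [-1]  conj(Y_{4,-1})(Ω₁) = +0.074977-0.281050i ; Y_{4,-1}(Ω₂) = +0.079538-0.106385i ; Δ = -0.023936-0.030330i
  [+0]  conj(Y_{4,0})(Ω₁) = -0.242782-0.000000i ; Y_{4,0}(Ω₂) = -0.338859+0.000000i ; Δ = +0.082269+0.000000i
  [+1]  conj(Y_{4,1})(Ω₁) = -0.074977-0.281050i ; Y_{4,1}(Ω₂) = -0.079538-0.106385i ; Δ = -0.023936+0.030330i
  [+2]  conj(Y_{4,2})(Ω₁) = -0.370153+0.212628i ; Y_{4,2}(Ω₂) = -0.119079+0.403723i ; Δ = -0.041765-0.174759i
  [+3]  conj(Y_{4,3})(Ω₁) = +0.168549+0.169661i ; Y_{4,3}(Ω₂) = +0.288176-0.106884i ; Δ = +0.066706+0.030877i
  [+4]  conj(Y_{4,4})(Ω₁) = +0.034165-0.058581i ; Y_{4,4}(Ω₂) = -0.089680-0.057944i ; Δ = -0.006458+0.003274i
Σ over m = +0.071361-0.000000i; ×(4π/9) → +0.099639-0.000000i. Real part: 0.099639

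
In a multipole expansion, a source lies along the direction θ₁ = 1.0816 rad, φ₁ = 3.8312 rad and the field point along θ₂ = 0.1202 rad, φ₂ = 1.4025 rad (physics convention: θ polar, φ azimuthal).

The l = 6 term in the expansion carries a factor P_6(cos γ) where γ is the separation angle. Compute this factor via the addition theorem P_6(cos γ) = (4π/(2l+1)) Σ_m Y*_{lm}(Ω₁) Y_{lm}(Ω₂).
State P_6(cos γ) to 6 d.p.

Addition theorem: P_6(cos γ) = (4π/13) Σ_m Y*_{lm}(Ω₁) Y_{lm}(Ω₂), m = −6…6:
  m=-6: Y*=-0.12423 - 0.19181j  Y=-0.00000 - 0.00000j  product -0.00000 + 0.00000j
  m=-5: Y*=0.40180 + 0.12713j  Y=0.00003 - 0.00003j  product 0.00002 - 0.00001j
  m=-4: Y*=-0.28710 + 0.11572j  Y=0.00057 + 0.00045j  product -0.00022 - 0.00006j
  m=-3: Y*=-0.05742 + 0.10560j  Y=-0.00423 + 0.00765j  product -0.00057 - 0.00089j
  m=-2: Y*=-0.06599 - 0.34022j  Y=-0.06770 - 0.02369j  product -0.00359 + 0.02460j
  m=-1: Y*=0.00204 + 0.00168j  Y=0.06152 - 0.36211j  product 0.00074 - 0.00064j
  m=+0: Y*=0.33778 + 0.00000j  Y=0.86847 + 0.00000j  product 0.29335 + 0.00000j
  m=+1: Y*=-0.00204 + 0.00168j  Y=-0.06152 - 0.36211j  product 0.00074 + 0.00064j
  m=+2: Y*=-0.06599 + 0.34022j  Y=-0.06770 + 0.02369j  product -0.00359 - 0.02460j
  m=+3: Y*=0.05742 + 0.10560j  Y=0.00423 + 0.00765j  product -0.00057 + 0.00089j
  m=+4: Y*=-0.28710 - 0.11572j  Y=0.00057 - 0.00045j  product -0.00022 + 0.00006j
  m=+5: Y*=-0.40180 + 0.12713j  Y=-0.00003 - 0.00003j  product 0.00002 + 0.00001j
  m=+6: Y*=-0.12423 + 0.19181j  Y=-0.00000 + 0.00000j  product -0.00000 - 0.00000j
Accumulated sum 0.28611 - 0.00000j; after 4π/(2l+1) scaling, 0.27656 - 0.00000j ⇒ P_6 = 0.276564

0.276564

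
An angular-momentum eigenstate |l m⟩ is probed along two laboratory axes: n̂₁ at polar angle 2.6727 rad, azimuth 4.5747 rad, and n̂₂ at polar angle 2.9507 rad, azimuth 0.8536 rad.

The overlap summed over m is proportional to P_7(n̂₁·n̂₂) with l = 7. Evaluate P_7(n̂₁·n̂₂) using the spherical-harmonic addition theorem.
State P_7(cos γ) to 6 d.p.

-0.255511

Addition theorem: P_7(cos γ) = (4π/15) Σ_m Y*_{lm}(Ω₁) Y_{lm}(Ω₂), m = −7…7:
  term(m=-7) = +0.000000+0.000000i   from Y*(Ω₁)=+0.001581+0.001098i, Y(Ω₂)=+0.000004+0.000001i
  term(m=-6) = -0.000001-0.000000i   from Y*(Ω₁)=+0.009633-0.010452i, Y(Ω₂)=-0.000034-0.000079i
  term(m=-5) = +0.000065-0.000016i   from Y*(Ω₁)=-0.041056-0.049903i, Y(Ω₂)=-0.000447+0.000939i
  term(m=-4) = -0.001213+0.001309i   from Y*(Ω₁)=-0.170878+0.104944i, Y(Ω₂)=+0.008572-0.002398i
  term(m=-3) = +0.003819-0.022558i   from Y*(Ω₁)=+0.168183+0.383731i, Y(Ω₂)=-0.045654-0.029963i
  term(m=-2) = +0.047581+0.108943i   from Y*(Ω₁)=+0.494319-0.139673i, Y(Ω₂)=+0.031470+0.229283i
  term(m=-1) = -0.074626-0.048840i   from Y*(Ω₁)=-0.020424-0.147398i, Y(Ω₂)=+0.393937-0.451700i
  term(m=+0) = -0.256246+0.000000i   from Y*(Ω₁)=+0.425908-0.000000i, Y(Ω₂)=-0.601645+0.000000i
  term(m=+1) = -0.074626+0.048840i   from Y*(Ω₁)=+0.020424-0.147398i, Y(Ω₂)=-0.393937-0.451700i
  term(m=+2) = +0.047581-0.108943i   from Y*(Ω₁)=+0.494319+0.139673i, Y(Ω₂)=+0.031470-0.229283i
  term(m=+3) = +0.003819+0.022558i   from Y*(Ω₁)=-0.168183+0.383731i, Y(Ω₂)=+0.045654-0.029963i
  term(m=+4) = -0.001213-0.001309i   from Y*(Ω₁)=-0.170878-0.104944i, Y(Ω₂)=+0.008572+0.002398i
  term(m=+5) = +0.000065+0.000016i   from Y*(Ω₁)=+0.041056-0.049903i, Y(Ω₂)=+0.000447+0.000939i
  term(m=+6) = -0.000001+0.000000i   from Y*(Ω₁)=+0.009633+0.010452i, Y(Ω₂)=-0.000034+0.000079i
  term(m=+7) = +0.000000-0.000000i   from Y*(Ω₁)=-0.001581+0.001098i, Y(Ω₂)=-0.000004+0.000001i
Σ over m = -0.304993+0.000000i; ×(4π/15) → -0.255511+0.000000i. Real part: -0.255511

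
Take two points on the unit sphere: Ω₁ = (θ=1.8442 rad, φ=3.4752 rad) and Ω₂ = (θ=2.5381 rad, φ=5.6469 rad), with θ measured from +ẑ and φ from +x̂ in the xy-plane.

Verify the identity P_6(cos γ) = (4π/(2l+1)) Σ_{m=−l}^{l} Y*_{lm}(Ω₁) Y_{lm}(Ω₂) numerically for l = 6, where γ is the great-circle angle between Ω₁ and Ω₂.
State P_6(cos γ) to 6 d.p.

-0.264345

Term-by-term m-sum for l=6 (normalisation 4π/13 = 0.966644):
  [-6]  conj(Y_{6,-6})(Ω₁) = (-0.160767, 0.349762) ; Y_{6,-6}(Ω₂) = (-0.012590, -0.010100) ; Δ = (0.005557, -0.002780)
  [-5]  conj(Y_{6,-5})(Ω₁) = (-0.036305, 0.372175) ; Y_{6,-5}(Ω₂) = (0.081053, 0.003230) ; Δ = (-0.004145, 0.030049)
  [-4]  conj(Y_{6,-4})(Ω₁) = (-0.014221, -0.059041) ; Y_{6,-4}(Ω₂) = (-0.197720, 0.134240) ; Δ = (0.010738, 0.009765)
  [-3]  conj(Y_{6,-3})(Ω₁) = (-0.186219, -0.290544) ; Y_{6,-3}(Ω₂) = (0.144917, -0.412218) ; Δ = (-0.146754, 0.034658)
  [-2]  conj(Y_{6,-2})(Ω₁) = (-0.032472, -0.025579) ; Y_{6,-2}(Ω₂) = (0.122161, 0.397410) ; Δ = (0.006199, -0.016029)
  [-1]  conj(Y_{6,-1})(Ω₁) = (0.302412, 0.104804) ; Y_{6,-1}(Ω₂) = (0.026572, 0.019631) ; Δ = (0.005978, 0.008722)
  [+0]  conj(Y_{6,0})(Ω₁) = (0.068038, -0.000000) ; Y_{6,0}(Ω₂) = (-0.420534, 0.000000) ; Δ = (-0.028612, 0.000000)
  [+1]  conj(Y_{6,1})(Ω₁) = (-0.302412, 0.104804) ; Y_{6,1}(Ω₂) = (-0.026572, 0.019631) ; Δ = (0.005978, -0.008722)
  [+2]  conj(Y_{6,2})(Ω₁) = (-0.032472, 0.025579) ; Y_{6,2}(Ω₂) = (0.122161, -0.397410) ; Δ = (0.006199, 0.016029)
  [+3]  conj(Y_{6,3})(Ω₁) = (0.186219, -0.290544) ; Y_{6,3}(Ω₂) = (-0.144917, -0.412218) ; Δ = (-0.146754, -0.034658)
  [+4]  conj(Y_{6,4})(Ω₁) = (-0.014221, 0.059041) ; Y_{6,4}(Ω₂) = (-0.197720, -0.134240) ; Δ = (0.010738, -0.009765)
  [+5]  conj(Y_{6,5})(Ω₁) = (0.036305, 0.372175) ; Y_{6,5}(Ω₂) = (-0.081053, 0.003230) ; Δ = (-0.004145, -0.030049)
  [+6]  conj(Y_{6,6})(Ω₁) = (-0.160767, -0.349762) ; Y_{6,6}(Ω₂) = (-0.012590, 0.010100) ; Δ = (0.005557, 0.002780)
Accumulated sum (-0.273467, -0.000000); after 4π/(2l+1) scaling, (-0.264345, -0.000000) ⇒ P_6 = -0.264345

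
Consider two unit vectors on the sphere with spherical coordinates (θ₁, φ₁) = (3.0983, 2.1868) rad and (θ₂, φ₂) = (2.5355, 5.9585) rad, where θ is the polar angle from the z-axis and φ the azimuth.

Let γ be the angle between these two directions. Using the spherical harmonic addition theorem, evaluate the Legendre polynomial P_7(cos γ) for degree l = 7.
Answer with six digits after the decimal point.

-0.244267

Summing Y*_{l m}(θ₁,φ₁)·Y_{l m}(θ₂,φ₂) over m ∈ [−7, 7]; prefactor 4π/(2·7+1) = 0.837758:
  term(m=-7) = (0.000000, -0.000000)   from Y*(Ω₁)=(-0.000000, 0.000000), Y(Ω₂)=(-0.006286, 0.007433)
  term(m=-6) = (-0.000000, 0.000000)   from Y*(Ω₁)=(-0.000000, -0.000000), Y(Ω₂)=(0.019361, -0.048854)
  term(m=-5) = (0.000000, -0.000000)   from Y*(Ω₁)=(-0.000000, -0.000001), Y(Ω₂)=(-0.009011, 0.171046)
  term(m=-4) = (-0.000008, -0.000005)   from Y*(Ω₁)=(0.000020, -0.000016), Y(Ω₂)=(-0.098673, -0.353702)
  term(m=-3) = (0.000109, 0.000328)   from Y*(Ω₁)=(0.000687, 0.000195), Y(Ω₂)=(0.271995, 0.400368)
  term(m=-2) = (0.001058, -0.003297)   from Y*(Ω₁)=(0.004639, 0.013164), Y(Ω₂)=(-0.197583, -0.150007)
  term(m=-1) = (0.038240, -0.027888)   from Y*(Ω₁)=(-0.100934, 0.142584), Y(Ω₂)=(-0.256771, -0.086429)
  term(m=+0) = (-0.370371, -0.000000)   from Y*(Ω₁)=(-1.064066, -0.000000), Y(Ω₂)=(0.348072, 0.000000)
  term(m=+1) = (0.038240, 0.027888)   from Y*(Ω₁)=(0.100934, 0.142584), Y(Ω₂)=(0.256771, -0.086429)
  term(m=+2) = (0.001058, 0.003297)   from Y*(Ω₁)=(0.004639, -0.013164), Y(Ω₂)=(-0.197583, 0.150007)
  term(m=+3) = (0.000109, -0.000328)   from Y*(Ω₁)=(-0.000687, 0.000195), Y(Ω₂)=(-0.271995, 0.400368)
  term(m=+4) = (-0.000008, 0.000005)   from Y*(Ω₁)=(0.000020, 0.000016), Y(Ω₂)=(-0.098673, 0.353702)
  term(m=+5) = (0.000000, 0.000000)   from Y*(Ω₁)=(0.000000, -0.000001), Y(Ω₂)=(0.009011, 0.171046)
  term(m=+6) = (-0.000000, -0.000000)   from Y*(Ω₁)=(-0.000000, 0.000000), Y(Ω₂)=(0.019361, 0.048854)
  term(m=+7) = (0.000000, 0.000000)   from Y*(Ω₁)=(0.000000, 0.000000), Y(Ω₂)=(0.006286, 0.007433)
Σ over m = (-0.291572, -0.000000); ×(4π/15) → (-0.244267, -0.000000). Real part: -0.244267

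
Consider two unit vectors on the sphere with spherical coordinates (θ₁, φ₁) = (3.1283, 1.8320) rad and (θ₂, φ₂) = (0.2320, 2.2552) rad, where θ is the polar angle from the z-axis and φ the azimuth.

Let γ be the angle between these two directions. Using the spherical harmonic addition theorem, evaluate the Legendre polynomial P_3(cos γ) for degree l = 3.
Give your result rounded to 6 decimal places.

-0.828550

Expand P_3 via completeness: Σ_{m} conj(Y_{3,m}) at Ω₁ times Y_{3,m} at Ω₂ —
  m=-3: (0.000001, -0.000001) × (0.004493, -0.002353) = (0.000000, -0.000000)  (running Σ = (0.000000, -0.000000))
  m=-2: (0.000156, 0.000090) × (-0.010549, 0.051511) = (-0.000006, 0.000007)  (running Σ = (-0.000006, 0.000007))
  m=-1: (-0.004436, 0.016597) × (-0.175493, -0.215073) = (0.004348, -0.001958)  (running Σ = (0.004342, -0.001951))
  m=0: (-0.745957, -0.000000) × (0.630359, 0.000000) = (-0.470221, -0.000000)  (running Σ = (-0.465879, -0.001951))
  m=1: (0.004436, 0.016597) × (0.175493, -0.215073) = (0.004348, 0.001958)  (running Σ = (-0.461531, 0.000007))
  m=2: (0.000156, -0.000090) × (-0.010549, -0.051511) = (-0.000006, -0.000007)  (running Σ = (-0.461537, -0.000000))
  m=3: (-0.000001, -0.000001) × (-0.004493, -0.002353) = (0.000000, 0.000000)  (running Σ = (-0.461537, 0.000000))
Σ over m = (-0.461537, 0.000000); ×(4π/7) → (-0.828550, 0.000000). Real part: -0.828550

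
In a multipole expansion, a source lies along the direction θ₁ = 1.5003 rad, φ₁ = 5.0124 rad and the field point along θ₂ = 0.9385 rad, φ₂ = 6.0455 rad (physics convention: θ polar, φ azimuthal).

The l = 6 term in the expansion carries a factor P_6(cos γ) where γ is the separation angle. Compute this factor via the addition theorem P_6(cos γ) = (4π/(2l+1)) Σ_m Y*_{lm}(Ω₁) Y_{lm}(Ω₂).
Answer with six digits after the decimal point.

Term-by-term m-sum for l=6 (normalisation 4π/13 = 0.966644):
  term(m=-6) = 0.06312 + 0.00535j   from Y*(Ω₁)=0.10816 - 0.46348j, Y(Ω₂)=0.01919 + 0.13172j
  term(m=-5) = 0.01722 + 0.03536j   from Y*(Ω₁)=0.11613 - 0.00823j, Y(Ω₂)=0.12605 + 0.31342j
  term(m=-4) = 0.07858 - 0.11995j   from Y*(Ω₁)=-0.12100 - 0.31128j, Y(Ω₂)=0.24950 + 0.34944j
  term(m=-3) = 0.02281 + 0.00097j   from Y*(Ω₁)=0.10508 - 0.08338j, Y(Ω₂)=0.12871 + 0.11131j
  term(m=-2) = 0.03753 + 0.06946j   from Y*(Ω₁)=-0.24380 - 0.16680j, Y(Ω₂)=-0.23765 - 0.12233j
  term(m=-1) = -0.02052 + 0.03441j   from Y*(Ω₁)=0.04151 - 0.13417j, Y(Ω₂)=-0.27726 - 0.06717j
  term(m=+0) = -0.05600 + 0.00000j   from Y*(Ω₁)=-0.28522 + 0.00000j, Y(Ω₂)=0.19634 + 0.00000j
  term(m=+1) = -0.02052 - 0.03441j   from Y*(Ω₁)=-0.04151 - 0.13417j, Y(Ω₂)=0.27726 - 0.06717j
  term(m=+2) = 0.03753 - 0.06946j   from Y*(Ω₁)=-0.24380 + 0.16680j, Y(Ω₂)=-0.23765 + 0.12233j
  term(m=+3) = 0.02281 - 0.00097j   from Y*(Ω₁)=-0.10508 - 0.08338j, Y(Ω₂)=-0.12871 + 0.11131j
  term(m=+4) = 0.07858 + 0.11995j   from Y*(Ω₁)=-0.12100 + 0.31128j, Y(Ω₂)=0.24950 - 0.34944j
  term(m=+5) = 0.01722 - 0.03536j   from Y*(Ω₁)=-0.11613 - 0.00823j, Y(Ω₂)=-0.12605 + 0.31342j
  term(m=+6) = 0.06312 - 0.00535j   from Y*(Ω₁)=0.10816 + 0.46348j, Y(Ω₂)=0.01919 - 0.13172j
Σ over m = 0.34148 + 0.00000j; ×(4π/13) → 0.33009 + 0.00000j. Real part: 0.330093

0.330093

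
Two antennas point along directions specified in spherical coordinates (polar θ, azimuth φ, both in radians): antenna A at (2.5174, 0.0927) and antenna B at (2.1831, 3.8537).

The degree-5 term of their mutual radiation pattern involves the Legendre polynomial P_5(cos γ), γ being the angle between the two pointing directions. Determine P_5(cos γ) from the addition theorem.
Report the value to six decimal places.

Expand P_5 via completeness: Σ_{m} conj(Y_{5,m}) at Ω₁ times Y_{5,m} at Ω₂ —
  [-5]  conj(Y_{5,-5})(Ω₁) = 0.02831 + 0.01415j ; Y_{5,-5}(Ω₂) = 0.15559 - 0.06929j ; Δ = 0.00539 + 0.00024j
  [-4]  conj(Y_{5,-4})(Ω₁) = -0.12951 - 0.05035j ; Y_{5,-4}(Ω₂) = 0.36215 + 0.10932j ; Δ = -0.04140 - 0.03239j
  [-3]  conj(Y_{5,-3})(Ω₁) = 0.32711 + 0.09339j ; Y_{5,-3}(Ω₂) = 0.20044 + 0.31581j ; Δ = 0.03607 + 0.12203j
  [-2]  conj(Y_{5,-2})(Ω₁) = -0.45027 - 0.08445j ; Y_{5,-2}(Ω₂) = 0.00085 - 0.00579j ; Δ = -0.00087 + 0.00254j
  [-1]  conj(Y_{5,-1})(Ω₁) = 0.16515 + 0.01535j ; Y_{5,-1}(Ω₂) = 0.26450 - 0.22832j ; Δ = 0.04719 - 0.03365j
  [+0]  conj(Y_{5,0})(Ω₁) = 0.35850 + 0.00000j ; Y_{5,0}(Ω₂) = 0.08396 + 0.00000j ; Δ = 0.03010 + 0.00000j
  [+1]  conj(Y_{5,1})(Ω₁) = -0.16515 + 0.01535j ; Y_{5,1}(Ω₂) = -0.26450 - 0.22832j ; Δ = 0.04719 + 0.03365j
  [+2]  conj(Y_{5,2})(Ω₁) = -0.45027 + 0.08445j ; Y_{5,2}(Ω₂) = 0.00085 + 0.00579j ; Δ = -0.00087 - 0.00254j
  [+3]  conj(Y_{5,3})(Ω₁) = -0.32711 + 0.09339j ; Y_{5,3}(Ω₂) = -0.20044 + 0.31581j ; Δ = 0.03607 - 0.12203j
  [+4]  conj(Y_{5,4})(Ω₁) = -0.12951 + 0.05035j ; Y_{5,4}(Ω₂) = 0.36215 - 0.10932j ; Δ = -0.04140 + 0.03239j
  [+5]  conj(Y_{5,5})(Ω₁) = -0.02831 + 0.01415j ; Y_{5,5}(Ω₂) = -0.15559 - 0.06929j ; Δ = 0.00539 - 0.00024j
Accumulated sum 0.12284 + 0.00000j; after 4π/(2l+1) scaling, 0.14034 + 0.00000j ⇒ P_5 = 0.140336

0.140336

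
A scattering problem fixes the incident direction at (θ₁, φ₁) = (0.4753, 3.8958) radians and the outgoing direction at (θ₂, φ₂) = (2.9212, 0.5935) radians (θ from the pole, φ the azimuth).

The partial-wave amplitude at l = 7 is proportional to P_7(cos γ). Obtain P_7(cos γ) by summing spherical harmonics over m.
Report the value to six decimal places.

Summing Y*_{l m}(θ₁,φ₁)·Y_{l m}(θ₂,φ₂) over m ∈ [−7, 7]; prefactor 4π/(2·7+1) = 0.837758:
  m=-7: (-0.001129, 0.001772) × (-0.000006, 0.000010) = (-0.000000, -0.000000)  (running Σ = (-0.000000, -0.000000))
  m=-6: (-0.002842, -0.015009) × (0.000182, -0.000081) = (-0.000002, -0.000003)  (running Σ = (-0.000002, -0.000003))
  m=-5: (0.055218, 0.040213) × (-0.002053, -0.000361) = (-0.000099, -0.000103)  (running Σ = (-0.000101, -0.000105))
  m=-4: (-0.206615, 0.025913) × (0.011038, 0.010652) = (-0.002557, -0.001915)  (running Σ = (-0.002657, -0.002020))
  m=-3: (0.271886, -0.328203) × (-0.016798, -0.078927) = (-0.030471, -0.015946)  (running Σ = (-0.033129, -0.017966))
  m=-2: (0.031628, 0.506353) × (-0.109054, 0.270056) = (-0.140193, -0.046679)  (running Σ = (-0.173321, -0.064644))
  m=-1: (-0.092191, -0.086612) × (0.522253, -0.352331) = (-0.078663, -0.012752)  (running Σ = (-0.251985, -0.077396))
  m=0: (-0.432509, -0.000000) × (-0.465556, 0.000000) = (0.201357, 0.000000)  (running Σ = (-0.050628, -0.077396))
  m=1: (0.092191, -0.086612) × (-0.522253, -0.352331) = (-0.078663, 0.012752)  (running Σ = (-0.129291, -0.064644))
  m=2: (0.031628, -0.506353) × (-0.109054, -0.270056) = (-0.140193, 0.046679)  (running Σ = (-0.269484, -0.017966))
  m=3: (-0.271886, -0.328203) × (0.016798, -0.078927) = (-0.030471, 0.015946)  (running Σ = (-0.299955, -0.002020))
  m=4: (-0.206615, -0.025913) × (0.011038, -0.010652) = (-0.002557, 0.001915)  (running Σ = (-0.302512, -0.000105))
  m=5: (-0.055218, 0.040213) × (0.002053, -0.000361) = (-0.000099, 0.000103)  (running Σ = (-0.302611, -0.000003))
  m=6: (-0.002842, 0.015009) × (0.000182, 0.000081) = (-0.000002, 0.000003)  (running Σ = (-0.302612, -0.000000))
  m=7: (0.001129, 0.001772) × (0.000006, 0.000010) = (-0.000000, 0.000000)  (running Σ = (-0.302612, -0.000000))
Accumulated sum (-0.302612, -0.000000); after 4π/(2l+1) scaling, (-0.253516, -0.000000) ⇒ P_7 = -0.253516

-0.253516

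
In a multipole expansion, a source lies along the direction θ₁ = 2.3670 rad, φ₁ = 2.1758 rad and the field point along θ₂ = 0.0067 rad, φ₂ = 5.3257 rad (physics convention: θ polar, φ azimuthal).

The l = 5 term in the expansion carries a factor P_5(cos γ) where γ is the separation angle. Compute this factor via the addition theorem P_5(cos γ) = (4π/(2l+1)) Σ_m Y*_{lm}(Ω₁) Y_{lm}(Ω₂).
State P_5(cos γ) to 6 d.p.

0.391450

Term-by-term m-sum for l=5 (normalisation 4π/11 = 1.142397):
  [-5]  conj(Y_{5,-5})(Ω₁) = -0.00904 - 0.07716j ; Y_{5,-5}(Ω₂) = 0.00000 - 0.00000j ; Δ = -0.00000 + 0.00000j
  [-4]  conj(Y_{5,-4})(Ω₁) = 0.18847 - 0.16583j ; Y_{5,-4}(Ω₂) = -0.00000 - 0.00000j ; Δ = -0.00000 + 0.00000j
  [-3]  conj(Y_{5,-3})(Ω₁) = 0.41316 + 0.10295j ; Y_{5,-3}(Ω₂) = -0.00000 + 0.00000j ; Δ = -0.00000 + 0.00000j
  [-2]  conj(Y_{5,-2})(Ω₁) = 0.11137 + 0.29517j ; Y_{5,-2}(Ω₂) = -0.00005 + 0.00014j ; Δ = -0.00005 + 0.00000j
  [-1]  conj(Y_{5,-1})(Ω₁) = 0.08561 - 0.12380j ; Y_{5,-1}(Ω₂) = 0.00988 + 0.01404j ; Δ = 0.00258 - 0.00002j
  [+0]  conj(Y_{5,0})(Ω₁) = 0.36094 + 0.00000j ; Y_{5,0}(Ω₂) = 0.93529 + 0.00000j ; Δ = 0.33759 + 0.00000j
  [+1]  conj(Y_{5,1})(Ω₁) = -0.08561 - 0.12380j ; Y_{5,1}(Ω₂) = -0.00988 + 0.01404j ; Δ = 0.00258 + 0.00002j
  [+2]  conj(Y_{5,2})(Ω₁) = 0.11137 - 0.29517j ; Y_{5,2}(Ω₂) = -0.00005 - 0.00014j ; Δ = -0.00005 - 0.00000j
  [+3]  conj(Y_{5,3})(Ω₁) = -0.41316 + 0.10295j ; Y_{5,3}(Ω₂) = 0.00000 + 0.00000j ; Δ = -0.00000 - 0.00000j
  [+4]  conj(Y_{5,4})(Ω₁) = 0.18847 + 0.16583j ; Y_{5,4}(Ω₂) = -0.00000 + 0.00000j ; Δ = -0.00000 - 0.00000j
  [+5]  conj(Y_{5,5})(Ω₁) = 0.00904 - 0.07716j ; Y_{5,5}(Ω₂) = -0.00000 - 0.00000j ; Δ = -0.00000 - 0.00000j
Σ over m = 0.34266 - 0.00000j; ×(4π/11) → 0.39145 - 0.00000j. Real part: 0.391450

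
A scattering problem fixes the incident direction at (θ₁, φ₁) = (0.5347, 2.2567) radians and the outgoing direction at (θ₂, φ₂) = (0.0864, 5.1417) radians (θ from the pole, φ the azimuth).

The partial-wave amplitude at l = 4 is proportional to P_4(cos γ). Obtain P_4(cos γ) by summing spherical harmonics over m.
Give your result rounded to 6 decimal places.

-0.186695

Summing Y*_{l m}(θ₁,φ₁)·Y_{l m}(θ₂,φ₂) over m ∈ [−4, 4]; prefactor 4π/(2·4+1) = 1.396263:
  m=-4: Y*=(-0.027508, 0.011565)  Y=(-0.000004, -0.000024)  product (0.000000, 0.000001)
  m=-3: Y*=(0.125948, 0.066681)  Y=(-0.000769, -0.000224)  product (-0.000082, -0.000079)
  m=-2: Y*=(-0.071817, -0.356134)  Y=(-0.009682, 0.011215)  product (0.004689, 0.002643)
  m=-1: Y*=(-0.286706, 0.350294)  Y=(0.066835, 0.145996)  product (-0.070303, -0.018446)
  m=+0: Y*=(-0.002846, -0.000000)  Y=(0.814981, 0.000000)  product (-0.002320, -0.000000)
  m=+1: Y*=(0.286706, 0.350294)  Y=(-0.066835, 0.145996)  product (-0.070303, 0.018446)
  m=+2: Y*=(-0.071817, 0.356134)  Y=(-0.009682, -0.011215)  product (0.004689, -0.002643)
  m=+3: Y*=(-0.125948, 0.066681)  Y=(0.000769, -0.000224)  product (-0.000082, 0.000079)
  m=+4: Y*=(-0.027508, -0.011565)  Y=(-0.000004, 0.000024)  product (0.000000, -0.000001)
Σ over m = (-0.133711, 0.000000); ×(4π/9) → (-0.186695, 0.000000). Real part: -0.186695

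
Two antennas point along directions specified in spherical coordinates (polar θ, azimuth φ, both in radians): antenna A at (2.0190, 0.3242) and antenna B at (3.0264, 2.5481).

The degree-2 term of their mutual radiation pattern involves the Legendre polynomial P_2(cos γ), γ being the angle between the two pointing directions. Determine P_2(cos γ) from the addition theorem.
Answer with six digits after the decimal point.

Summing Y*_{l m}(θ₁,φ₁)·Y_{l m}(θ₂,φ₂) over m ∈ [−2, 2]; prefactor 4π/(2·2+1) = 2.513274:
  term(m=-2) = (-0.000419, 0.001545)   from Y*(Ω₁)=(0.250063, 0.189469), Y(Ω₂)=(0.001911, 0.004732)
  term(m=-1) = (-0.016172, -0.021136)   from Y*(Ω₁)=(-0.285997, -0.096111), Y(Ω₂)=(0.073123, 0.049330)
  term(m=+0) = (-0.085144, -0.000000)   from Y*(Ω₁)=(-0.137710, -0.000000), Y(Ω₂)=(0.618283, 0.000000)
  term(m=+1) = (-0.016172, 0.021136)   from Y*(Ω₁)=(0.285997, -0.096111), Y(Ω₂)=(-0.073123, 0.049330)
  term(m=+2) = (-0.000419, -0.001545)   from Y*(Ω₁)=(0.250063, -0.189469), Y(Ω₂)=(0.001911, -0.004732)
Σ over m = (-0.118324, -0.000000); ×(4π/5) → (-0.297381, -0.000000). Real part: -0.297381

-0.297381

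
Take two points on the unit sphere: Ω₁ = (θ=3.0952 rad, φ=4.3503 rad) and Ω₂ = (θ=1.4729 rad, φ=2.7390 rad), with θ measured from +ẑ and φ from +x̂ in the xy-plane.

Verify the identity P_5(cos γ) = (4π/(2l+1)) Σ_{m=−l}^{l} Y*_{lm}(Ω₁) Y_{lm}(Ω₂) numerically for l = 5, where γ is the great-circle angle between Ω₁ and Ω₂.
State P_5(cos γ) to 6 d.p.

-0.178026

Addition theorem: P_5(cos γ) = (4π/11) Σ_m Y*_{lm}(Ω₁) Y_{lm}(Ω₂), m = −5…5:
  m=-5: Y*=-0.000000+0.000000i  Y=+0.193892-0.409548i  product -0.000000+0.000000i
  m=-4: Y*=-0.000001+0.000007i  Y=-0.005568+0.140617i  product -0.000001-0.000000i
  m=-3: Y*=+0.000244+0.000128i  Y=+0.110677+0.291368i  product -0.000010+0.000085i
  m=-2: Y*=+0.005437-0.004809i  Y=-0.110435-0.114894i  product -0.001153-0.000094i
  m=-1: Y*=-0.041776-0.110287i  Y=-0.254604-0.108424i  product -0.001322+0.032609i
  m=+0: Y*=-0.920559-0.000000i  Y=+0.163883+0.000000i  product -0.150864-0.000000i
  m=+1: Y*=+0.041776-0.110287i  Y=+0.254604-0.108424i  product -0.001322-0.032609i
  m=+2: Y*=+0.005437+0.004809i  Y=-0.110435+0.114894i  product -0.001153+0.000094i
  m=+3: Y*=-0.000244+0.000128i  Y=-0.110677+0.291368i  product -0.000010-0.000085i
  m=+4: Y*=-0.000001-0.000007i  Y=-0.005568-0.140617i  product -0.000001+0.000000i
  m=+5: Y*=+0.000000+0.000000i  Y=-0.193892-0.409548i  product -0.000000-0.000000i
Accumulated sum -0.155835+0.000000i; after 4π/(2l+1) scaling, -0.178026+0.000000i ⇒ P_5 = -0.178026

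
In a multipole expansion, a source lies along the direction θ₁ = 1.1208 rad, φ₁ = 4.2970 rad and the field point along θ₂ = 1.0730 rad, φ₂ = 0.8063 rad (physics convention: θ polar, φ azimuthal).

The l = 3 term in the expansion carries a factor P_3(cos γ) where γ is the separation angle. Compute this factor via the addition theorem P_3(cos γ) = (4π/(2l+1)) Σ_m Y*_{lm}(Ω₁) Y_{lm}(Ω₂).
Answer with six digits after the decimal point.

Expand P_3 via completeness: Σ_{m} conj(Y_{3,m}) at Ω₁ times Y_{3,m} at Ω₂ —
  [-3]  conj(Y_{3,-3})(Ω₁) = +0.288701+0.097158i ; Y_{3,-3}(Ω₂) = -0.212263-0.187183i ; Δ = -0.043094-0.074663i
  [-2]  conj(Y_{3,-2})(Ω₁) = -0.243035+0.266158i ; Y_{3,-2}(Ω₂) = -0.015744-0.376399i ; Δ = +0.104008+0.087288i
  [-1]  conj(Y_{3,-1})(Ω₁) = +0.006346+0.014388i ; Y_{3,-1}(Ω₂) = +0.027514-0.028689i ; Δ = +0.000587+0.000214i
  [+0]  conj(Y_{3,0})(Ω₁) = -0.333407-0.000000i ; Y_{3,0}(Ω₂) = -0.331432+0.000000i ; Δ = +0.110502+0.000000i
  [+1]  conj(Y_{3,1})(Ω₁) = -0.006346+0.014388i ; Y_{3,1}(Ω₂) = -0.027514-0.028689i ; Δ = +0.000587-0.000214i
  [+2]  conj(Y_{3,2})(Ω₁) = -0.243035-0.266158i ; Y_{3,2}(Ω₂) = -0.015744+0.376399i ; Δ = +0.104008-0.087288i
  [+3]  conj(Y_{3,3})(Ω₁) = -0.288701+0.097158i ; Y_{3,3}(Ω₂) = +0.212263-0.187183i ; Δ = -0.043094+0.074663i
Total Σ_m = +0.233504+0.000000i. Multiply by 1.795196: +0.419185+0.000000i. P_3(cos γ) = 0.419185

0.419185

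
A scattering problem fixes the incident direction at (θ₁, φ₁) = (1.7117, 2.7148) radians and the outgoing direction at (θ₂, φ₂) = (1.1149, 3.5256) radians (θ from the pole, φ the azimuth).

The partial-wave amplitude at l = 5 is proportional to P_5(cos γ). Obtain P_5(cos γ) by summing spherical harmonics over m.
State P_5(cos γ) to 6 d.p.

-0.029665

Expand P_5 via completeness: Σ_{m} conj(Y_{5,m}) at Ω₁ times Y_{5,m} at Ω₂ —
  m=-5: Y*=(0.235747, 0.373390)  Y=(0.092675, 0.254483)  product (-0.073174, 0.094598)
  m=-4: Y*=(0.026928, 0.196233)  Y=(0.014598, -0.419704)  product (0.082753, -0.008437)
  m=-3: Y*=(0.079079, -0.264596)  Y=(-0.075810, 0.170320)  product (0.039071, 0.033528)
  m=-2: Y*=(0.144281, -0.165433)  Y=(-0.181070, 0.174881)  product (0.002806, 0.055187)
  m=-1: Y*=(-0.211315, 0.096094)  Y=(0.246544, -0.099620)  product (-0.042526, 0.044743)
  m=+0: Y*=(-0.224091, -0.000000)  Y=(0.195586, 0.000000)  product (-0.043829, -0.000000)
  m=+1: Y*=(0.211315, 0.096094)  Y=(-0.246544, -0.099620)  product (-0.042526, -0.044743)
  m=+2: Y*=(0.144281, 0.165433)  Y=(-0.181070, -0.174881)  product (0.002806, -0.055187)
  m=+3: Y*=(-0.079079, -0.264596)  Y=(0.075810, 0.170320)  product (0.039071, -0.033528)
  m=+4: Y*=(0.026928, -0.196233)  Y=(0.014598, 0.419704)  product (0.082753, 0.008437)
  m=+5: Y*=(-0.235747, 0.373390)  Y=(-0.092675, 0.254483)  product (-0.073174, -0.094598)
Accumulated sum (-0.025967, 0.000000); after 4π/(2l+1) scaling, (-0.029665, 0.000000) ⇒ P_5 = -0.029665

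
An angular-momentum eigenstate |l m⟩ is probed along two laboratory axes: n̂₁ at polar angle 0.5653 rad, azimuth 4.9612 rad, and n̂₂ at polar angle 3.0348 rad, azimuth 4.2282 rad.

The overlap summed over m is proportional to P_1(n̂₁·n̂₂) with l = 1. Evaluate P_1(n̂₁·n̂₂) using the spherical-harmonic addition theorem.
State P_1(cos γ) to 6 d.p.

Summing Y*_{l m}(θ₁,φ₁)·Y_{l m}(θ₂,φ₂) over m ∈ [−1, 1]; prefactor 4π/(2·1+1) = 4.188790:
  m=-1: Y*=(0.045574, -0.179371)  Y=(-0.017142, 0.032593)  product (0.005065, 0.004560)
  m=+0: Y*=(0.412590, -0.000000)  Y=(-0.485819, 0.000000)  product (-0.200444, 0.000000)
  m=+1: Y*=(-0.045574, -0.179371)  Y=(0.017142, 0.032593)  product (0.005065, -0.004560)
Σ over m = (-0.190314, 0.000000); ×(4π/3) → (-0.797185, 0.000000). Real part: -0.797185

-0.797185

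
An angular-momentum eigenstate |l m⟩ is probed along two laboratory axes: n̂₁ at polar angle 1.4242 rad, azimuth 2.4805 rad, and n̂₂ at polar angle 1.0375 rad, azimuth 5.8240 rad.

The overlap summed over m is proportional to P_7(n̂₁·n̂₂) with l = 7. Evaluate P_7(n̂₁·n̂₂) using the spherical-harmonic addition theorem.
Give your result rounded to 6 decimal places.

Addition theorem: P_7(cos γ) = (4π/15) Σ_m Y*_{lm}(Ω₁) Y_{lm}(Ω₂), m = −7…7:
  term(m=-7) = -0.01277 + 0.08041j   from Y*(Ω₁)=0.03925 - 0.46202j, Y(Ω₂)=-0.17513 - 0.01276j
  term(m=-6) = 0.03494 - 0.09301j   from Y*(Ω₁)=-0.17384 + 0.18817j, Y(Ω₂)=-0.35926 + 0.14620j
  term(m=-5) = 0.05483 - 0.08721j   from Y*(Ω₁)=-0.24787 + 0.04099j, Y(Ω₂)=-0.27194 + 0.30687j
  term(m=-4) = -0.01426 + 0.01491j   from Y*(Ω₁)=0.24568 + 0.13333j, Y(Ω₂)=-0.01940 + 0.07122j
  term(m=-3) = 0.04644 - 0.03216j   from Y*(Ω₁)=0.07114 + 0.16258j, Y(Ω₂)=-0.06113 - 0.31241j
  term(m=-2) = -0.05982 + 0.02556j   from Y*(Ω₁)=0.06999 - 0.27571j, Y(Ω₂)=-0.13885 - 0.18173j
  term(m=-1) = 0.03374 - 0.00691j   from Y*(Ω₁)=0.11675 - 0.09081j, Y(Ω₂)=0.20870 + 0.10319j
  term(m=+0) = -0.07452 + 0.00000j   from Y*(Ω₁)=-0.28517 + 0.00000j, Y(Ω₂)=0.26132 + 0.00000j
  term(m=+1) = 0.03374 + 0.00691j   from Y*(Ω₁)=-0.11675 - 0.09081j, Y(Ω₂)=-0.20870 + 0.10319j
  term(m=+2) = -0.05982 - 0.02556j   from Y*(Ω₁)=0.06999 + 0.27571j, Y(Ω₂)=-0.13885 + 0.18173j
  term(m=+3) = 0.04644 + 0.03216j   from Y*(Ω₁)=-0.07114 + 0.16258j, Y(Ω₂)=0.06113 - 0.31241j
  term(m=+4) = -0.01426 - 0.01491j   from Y*(Ω₁)=0.24568 - 0.13333j, Y(Ω₂)=-0.01940 - 0.07122j
  term(m=+5) = 0.05483 + 0.08721j   from Y*(Ω₁)=0.24787 + 0.04099j, Y(Ω₂)=0.27194 + 0.30687j
  term(m=+6) = 0.03494 + 0.09301j   from Y*(Ω₁)=-0.17384 - 0.18817j, Y(Ω₂)=-0.35926 - 0.14620j
  term(m=+7) = -0.01277 - 0.08041j   from Y*(Ω₁)=-0.03925 - 0.46202j, Y(Ω₂)=0.17513 - 0.01276j
Σ over m = 0.09168 + 0.00000j; ×(4π/15) → 0.07680 + 0.00000j. Real part: 0.076802

0.076802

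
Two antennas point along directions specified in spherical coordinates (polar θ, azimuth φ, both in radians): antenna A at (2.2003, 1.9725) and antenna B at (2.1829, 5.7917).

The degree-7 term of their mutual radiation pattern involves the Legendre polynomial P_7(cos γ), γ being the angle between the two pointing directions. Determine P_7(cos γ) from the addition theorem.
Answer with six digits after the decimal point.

0.285459

Expand P_7 via completeness: Σ_{m} conj(Y_{7,m}) at Ω₁ times Y_{7,m} at Ω₂ —
  [-7]  conj(Y_{7,-7})(Ω₁) = (0.036498, 0.106671) ; Y_{7,-7}(Ω₂) = (-0.117553, -0.036209) ; Δ = (-0.000428, -0.013861)
  [-6]  conj(Y_{7,-6})(Ω₁) = (-0.228675, 0.205210) ; Y_{7,-6}(Ω₂) = (0.317131, -0.061873) ; Δ = (-0.059823, 0.079227)
  [-5]  conj(Y_{7,-5})(Ω₁) = (-0.402077, -0.188172) ; Y_{7,-5}(Ω₂) = (-0.343756, 0.280359) ; Δ = (0.190973, -0.048041)
  [-4]  conj(Y_{7,-4})(Ω₁) = (0.010003, -0.277605) ; Y_{7,-4}(Ω₂) = (0.094098, -0.225610) ; Δ = (-0.061689, -0.028379)
  [-3]  conj(Y_{7,-3})(Ω₁) = (-0.147120, 0.056333) ; Y_{7,-3}(Ω₂) = (-0.018687, -0.193364) ; Δ = (0.013642, 0.027395)
  [-2]  conj(Y_{7,-2})(Ω₁) = (-0.248508, -0.257624) ; Y_{7,-2}(Ω₂) = (0.191341, 0.287122) ; Δ = (0.026420, -0.120646)
  [-1]  conj(Y_{7,-1})(Ω₁) = (-0.003783, 0.008905) ; Y_{7,-1}(Ω₂) = (0.048556, 0.025992) ; Δ = (-0.000415, 0.000334)
  [+0]  conj(Y_{7,0})(Ω₁) = (-0.353381, -0.000000) ; Y_{7,0}(Ω₂) = (-0.349154, 0.000000) ; Δ = (0.123384, 0.000000)
  [+1]  conj(Y_{7,1})(Ω₁) = (0.003783, 0.008905) ; Y_{7,1}(Ω₂) = (-0.048556, 0.025992) ; Δ = (-0.000415, -0.000334)
  [+2]  conj(Y_{7,2})(Ω₁) = (-0.248508, 0.257624) ; Y_{7,2}(Ω₂) = (0.191341, -0.287122) ; Δ = (0.026420, 0.120646)
  [+3]  conj(Y_{7,3})(Ω₁) = (0.147120, 0.056333) ; Y_{7,3}(Ω₂) = (0.018687, -0.193364) ; Δ = (0.013642, -0.027395)
  [+4]  conj(Y_{7,4})(Ω₁) = (0.010003, 0.277605) ; Y_{7,4}(Ω₂) = (0.094098, 0.225610) ; Δ = (-0.061689, 0.028379)
  [+5]  conj(Y_{7,5})(Ω₁) = (0.402077, -0.188172) ; Y_{7,5}(Ω₂) = (0.343756, 0.280359) ; Δ = (0.190973, 0.048041)
  [+6]  conj(Y_{7,6})(Ω₁) = (-0.228675, -0.205210) ; Y_{7,6}(Ω₂) = (0.317131, 0.061873) ; Δ = (-0.059823, -0.079227)
  [+7]  conj(Y_{7,7})(Ω₁) = (-0.036498, 0.106671) ; Y_{7,7}(Ω₂) = (0.117553, -0.036209) ; Δ = (-0.000428, 0.013861)
Σ over m = (0.340742, -0.000000); ×(4π/15) → (0.285459, -0.000000). Real part: 0.285459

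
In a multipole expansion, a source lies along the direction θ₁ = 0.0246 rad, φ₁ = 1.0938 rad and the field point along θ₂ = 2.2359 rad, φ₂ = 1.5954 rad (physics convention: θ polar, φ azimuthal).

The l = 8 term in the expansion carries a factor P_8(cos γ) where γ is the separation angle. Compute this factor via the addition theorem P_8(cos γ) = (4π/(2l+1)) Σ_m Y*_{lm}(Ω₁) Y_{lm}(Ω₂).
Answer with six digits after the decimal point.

Addition theorem: P_8(cos γ) = (4π/17) Σ_m Y*_{lm}(Ω₁) Y_{lm}(Ω₂), m = −8…8:
  m=-8: -0.000000+0.000000i × +0.074276-0.014811i = -0.000000+0.000000i  (running Σ = -0.000000+0.000000i)
  m=-7: +0.000000+0.000000i × -0.040721-0.234096i = +0.000000-0.000000i  (running Σ = +0.000000-0.000000i)
  m=-6: +0.000000+0.000000i × -0.416458+0.061929i = -0.000000-0.000000i  (running Σ = -0.000000-0.000000i)
  m=-5: +0.000000-0.000000i × +0.050389+0.407539i = +0.000000+0.000000i  (running Σ = +0.000000+0.000000i)
  m=-4: -0.000002-0.000005i × +0.067911-0.006705i = -0.000000-0.000000i  (running Σ = -0.000000-0.000000i)
  m=-3: -0.000205-0.000029i × +0.024115+0.326119i = +0.000004-0.000068i  (running Σ = +0.000004-0.000068i)
  m=-2: -0.003600+0.005077i × +0.254179-0.012518i = -0.000852+0.001336i  (running Σ = -0.000847+0.001268i)
  m=-1: +0.055433+0.107261i × +0.005464+0.222035i = -0.023513+0.012894i  (running Σ = -0.024360+0.014162i)
  m=0: +1.150471-0.000000i × +0.291987+0.000000i = +0.335922+0.000000i  (running Σ = +0.311562+0.014162i)
  m=1: -0.055433+0.107261i × -0.005464+0.222035i = -0.023513-0.012894i  (running Σ = +0.288049+0.001268i)
  m=2: -0.003600-0.005077i × +0.254179+0.012518i = -0.000852-0.001336i  (running Σ = +0.287197-0.000068i)
  m=3: +0.000205-0.000029i × -0.024115+0.326119i = +0.000004+0.000068i  (running Σ = +0.287202-0.000000i)
  m=4: -0.000002+0.000005i × +0.067911+0.006705i = -0.000000+0.000000i  (running Σ = +0.287202+0.000000i)
  m=5: -0.000000-0.000000i × -0.050389+0.407539i = +0.000000-0.000000i  (running Σ = +0.287202-0.000000i)
  m=6: +0.000000-0.000000i × -0.416458-0.061929i = -0.000000+0.000000i  (running Σ = +0.287202-0.000000i)
  m=7: -0.000000+0.000000i × +0.040721-0.234096i = +0.000000+0.000000i  (running Σ = +0.287202+0.000000i)
  m=8: -0.000000-0.000000i × +0.074276+0.014811i = -0.000000-0.000000i  (running Σ = +0.287202-0.000000i)
Σ over m = +0.287202-0.000000i; ×(4π/17) → +0.212299-0.000000i. Real part: 0.212299

0.212299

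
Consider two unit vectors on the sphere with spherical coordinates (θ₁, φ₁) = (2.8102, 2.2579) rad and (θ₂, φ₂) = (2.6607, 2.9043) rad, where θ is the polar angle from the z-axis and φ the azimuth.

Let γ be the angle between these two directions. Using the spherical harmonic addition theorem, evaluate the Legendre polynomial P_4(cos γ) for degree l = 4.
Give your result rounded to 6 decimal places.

Addition theorem: P_4(cos γ) = (4π/9) Σ_m Y*_{lm}(Ω₁) Y_{lm}(Ω₂), m = −4…4:
  m=-4: -0.00458 + 0.00190j × 0.01180 + 0.01647j = -0.00009 - 0.00005j  (running Σ = -0.00009 - 0.00005j)
  m=-3: -0.03596 - 0.01920j × 0.08316 + 0.07175j = -0.00161 - 0.00418j  (running Σ = -0.00170 - 0.00423j)
  m=-2: -0.03638 - 0.18265j × 0.28665 + 0.14726j = 0.01647 - 0.05771j  (running Σ = 0.01477 - 0.06194j)
  m=-1: 0.30088 - 0.36671j × 0.47186 + 0.11412j = 0.18382 - 0.13870j  (running Σ = 0.19859 - 0.20064j)
  m=0: 0.43984 + 0.00000j × 0.11039 + 0.00000j = 0.04856 + 0.00000j  (running Σ = 0.24715 - 0.20064j)
  m=1: -0.30088 - 0.36671j × -0.47186 + 0.11412j = 0.18382 + 0.13870j  (running Σ = 0.43097 - 0.06194j)
  m=2: -0.03638 + 0.18265j × 0.28665 - 0.14726j = 0.01647 + 0.05771j  (running Σ = 0.44744 - 0.00423j)
  m=3: 0.03596 - 0.01920j × -0.08316 + 0.07175j = -0.00161 + 0.00418j  (running Σ = 0.44583 - 0.00005j)
  m=4: -0.00458 - 0.00190j × 0.01180 - 0.01647j = -0.00009 + 0.00005j  (running Σ = 0.44574 + 0.00000j)
Σ over m = 0.44574 + 0.00000j; ×(4π/9) → 0.62237 + 0.00000j. Real part: 0.622373

0.622373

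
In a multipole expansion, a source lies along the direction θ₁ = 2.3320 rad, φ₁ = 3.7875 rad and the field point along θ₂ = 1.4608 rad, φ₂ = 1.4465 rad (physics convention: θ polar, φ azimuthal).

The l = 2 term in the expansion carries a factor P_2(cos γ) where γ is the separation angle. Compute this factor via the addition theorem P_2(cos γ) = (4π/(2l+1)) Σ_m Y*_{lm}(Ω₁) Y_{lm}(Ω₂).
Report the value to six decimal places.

Term-by-term m-sum for l=2 (normalisation 4π/5 = 2.513274):
  m=-2: Y*=(0.055758, 0.194651)  Y=(-0.369888, -0.093894)  product (-0.002348, -0.077234)
  m=-1: Y*=(0.308100, 0.232235)  Y=(0.010450, -0.083643)  product (0.022645, -0.023344)
  m=+0: Y*=(0.134813, -0.000000)  Y=(-0.303990, 0.000000)  product (-0.040982, 0.000000)
  m=+1: Y*=(-0.308100, 0.232235)  Y=(-0.010450, -0.083643)  product (0.022645, 0.023344)
  m=+2: Y*=(0.055758, -0.194651)  Y=(-0.369888, 0.093894)  product (-0.002348, 0.077234)
Accumulated sum (-0.000388, 0.000000); after 4π/(2l+1) scaling, (-0.000975, 0.000000) ⇒ P_2 = -0.000975

-0.000975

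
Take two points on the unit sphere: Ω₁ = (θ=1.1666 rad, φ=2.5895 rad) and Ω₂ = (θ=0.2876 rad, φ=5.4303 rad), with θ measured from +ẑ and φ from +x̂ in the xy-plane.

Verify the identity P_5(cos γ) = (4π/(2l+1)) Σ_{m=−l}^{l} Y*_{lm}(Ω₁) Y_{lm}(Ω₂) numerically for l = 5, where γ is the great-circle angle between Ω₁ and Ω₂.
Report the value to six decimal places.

Addition theorem: P_5(cos γ) = (4π/11) Σ_m Y*_{lm}(Ω₁) Y_{lm}(Ω₂), m = −5…5:
  m=-5: 0.28306 + 0.11343j × -0.00037 - 0.00077j = -0.00002 - 0.00026j  (running Σ = -0.00002 - 0.00026j)
  m=-4: -0.24552 - 0.33144j × -0.00878 - 0.00243j = 0.00135 + 0.00351j  (running Σ = 0.00133 + 0.00325j)
  m=-3: 0.00900 + 0.10502j × -0.04796 + 0.03162j = -0.00375 - 0.00475j  (running Σ = -0.00242 - 0.00150j)
  m=-2: -0.13586 + 0.26971j × -0.03094 + 0.22786j = -0.05725 - 0.03930j  (running Σ = -0.05967 - 0.04081j)
  m=-1: 0.16623 - 0.10239j × 0.35158 + 0.40255j = 0.09966 + 0.03092j  (running Σ = 0.03999 - 0.00989j)
  m=0: 0.26126 + 0.00000j × 0.43762 + 0.00000j = 0.11433 + 0.00000j  (running Σ = 0.15432 - 0.00989j)
  m=1: -0.16623 - 0.10239j × -0.35158 + 0.40255j = 0.09966 - 0.03092j  (running Σ = 0.25398 - 0.04081j)
  m=2: -0.13586 - 0.26971j × -0.03094 - 0.22786j = -0.05725 + 0.03930j  (running Σ = 0.19673 - 0.00150j)
  m=3: -0.00900 + 0.10502j × 0.04796 + 0.03162j = -0.00375 + 0.00475j  (running Σ = 0.19298 + 0.00325j)
  m=4: -0.24552 + 0.33144j × -0.00878 + 0.00243j = 0.00135 - 0.00351j  (running Σ = 0.19433 - 0.00026j)
  m=5: -0.28306 + 0.11343j × 0.00037 - 0.00077j = -0.00002 + 0.00026j  (running Σ = 0.19431 + 0.00000j)
Σ over m = 0.19431 + 0.00000j; ×(4π/11) → 0.22198 + 0.00000j. Real part: 0.221981

0.221981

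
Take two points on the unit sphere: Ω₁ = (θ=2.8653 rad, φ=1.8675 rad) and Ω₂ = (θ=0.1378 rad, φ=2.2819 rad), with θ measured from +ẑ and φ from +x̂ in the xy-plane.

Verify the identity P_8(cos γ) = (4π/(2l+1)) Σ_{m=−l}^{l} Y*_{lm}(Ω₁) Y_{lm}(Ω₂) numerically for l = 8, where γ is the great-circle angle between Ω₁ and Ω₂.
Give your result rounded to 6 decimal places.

-0.378588

Expand P_8 via completeness: Σ_{m} conj(Y_{8,m}) at Ω₁ times Y_{8,m} at Ω₂ —
  m=-8: (-0.000011, 0.000011) × (0.000000, 0.000000) = (-0.000000, 0.000000)  (running Σ = (-0.000000, 0.000000))
  m=-7: (-0.000195, -0.000108) × (-0.000002, 0.000000) = (0.000000, 0.000000)  (running Σ = (0.000000, 0.000000))
  m=-6: (0.000415, -0.001955) × (0.000015, -0.000031) = (-0.000000, -0.000000)  (running Σ = (-0.000000, -0.000000))
  m=-5: (0.012813, -0.001121) × (0.000186, 0.000423) = (0.000003, 0.000005)  (running Σ = (0.000003, 0.000005))
  m=-4: (0.022892, 0.056659) × (-0.004383, -0.001342) = (-0.000024, -0.000279)  (running Σ = (-0.000021, -0.000274))
  m=-3: (-0.163675, 0.132544) × (0.028516, -0.017978) = (-0.002285, 0.006722)  (running Σ = (-0.002306, 0.006448))
  m=-2: (-0.406492, -0.274179) × (-0.025931, 0.173229) = (0.058037, -0.063306)  (running Σ = (0.055731, -0.056858))
  m=-1: (0.181920, -0.595039) × (-0.372754, -0.432706) = (-0.325289, 0.143086)  (running Σ = (-0.269558, 0.086228))
  m=0: (0.033781, -0.000000) × (0.797985, 0.000000) = (0.026957, 0.000000)  (running Σ = (-0.242601, 0.086228))
  m=1: (-0.181920, -0.595039) × (0.372754, -0.432706) = (-0.325289, -0.143086)  (running Σ = (-0.567890, -0.056858))
  m=2: (-0.406492, 0.274179) × (-0.025931, -0.173229) = (0.058037, 0.063306)  (running Σ = (-0.509854, 0.006448))
  m=3: (0.163675, 0.132544) × (-0.028516, -0.017978) = (-0.002285, -0.006722)  (running Σ = (-0.512138, -0.000274))
  m=4: (0.022892, -0.056659) × (-0.004383, 0.001342) = (-0.000024, 0.000279)  (running Σ = (-0.512163, 0.000005))
  m=5: (-0.012813, -0.001121) × (-0.000186, 0.000423) = (0.000003, -0.000005)  (running Σ = (-0.512160, -0.000000))
  m=6: (0.000415, 0.001955) × (0.000015, 0.000031) = (-0.000000, 0.000000)  (running Σ = (-0.512160, 0.000000))
  m=7: (0.000195, -0.000108) × (0.000002, 0.000000) = (0.000000, -0.000000)  (running Σ = (-0.512160, 0.000000))
  m=8: (-0.000011, -0.000011) × (0.000000, -0.000000) = (-0.000000, -0.000000)  (running Σ = (-0.512160, -0.000000))
Accumulated sum (-0.512160, -0.000000); after 4π/(2l+1) scaling, (-0.378588, -0.000000) ⇒ P_8 = -0.378588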